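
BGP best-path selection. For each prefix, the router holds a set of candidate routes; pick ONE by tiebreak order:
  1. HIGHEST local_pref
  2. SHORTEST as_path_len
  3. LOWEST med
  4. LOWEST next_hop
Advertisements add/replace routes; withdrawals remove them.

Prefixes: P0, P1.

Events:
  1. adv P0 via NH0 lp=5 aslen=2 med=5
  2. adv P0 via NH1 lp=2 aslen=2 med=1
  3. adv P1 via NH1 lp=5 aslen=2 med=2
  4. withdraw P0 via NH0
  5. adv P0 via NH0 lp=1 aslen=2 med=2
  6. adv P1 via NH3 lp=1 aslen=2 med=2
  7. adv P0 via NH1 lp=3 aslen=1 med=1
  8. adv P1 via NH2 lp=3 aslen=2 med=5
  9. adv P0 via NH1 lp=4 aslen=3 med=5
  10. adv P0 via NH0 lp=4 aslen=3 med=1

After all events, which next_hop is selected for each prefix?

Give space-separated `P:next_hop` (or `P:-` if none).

Answer: P0:NH0 P1:NH1

Derivation:
Op 1: best P0=NH0 P1=-
Op 2: best P0=NH0 P1=-
Op 3: best P0=NH0 P1=NH1
Op 4: best P0=NH1 P1=NH1
Op 5: best P0=NH1 P1=NH1
Op 6: best P0=NH1 P1=NH1
Op 7: best P0=NH1 P1=NH1
Op 8: best P0=NH1 P1=NH1
Op 9: best P0=NH1 P1=NH1
Op 10: best P0=NH0 P1=NH1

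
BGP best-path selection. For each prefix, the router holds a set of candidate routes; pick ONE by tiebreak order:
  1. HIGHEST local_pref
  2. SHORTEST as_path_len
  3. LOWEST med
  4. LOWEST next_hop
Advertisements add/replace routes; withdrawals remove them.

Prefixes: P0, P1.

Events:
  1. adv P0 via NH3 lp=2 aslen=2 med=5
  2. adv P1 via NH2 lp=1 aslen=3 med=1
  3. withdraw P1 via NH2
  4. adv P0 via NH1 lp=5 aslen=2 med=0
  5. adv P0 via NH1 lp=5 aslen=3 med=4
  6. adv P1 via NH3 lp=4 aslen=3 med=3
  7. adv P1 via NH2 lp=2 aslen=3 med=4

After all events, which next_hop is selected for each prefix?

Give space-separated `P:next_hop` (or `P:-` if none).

Answer: P0:NH1 P1:NH3

Derivation:
Op 1: best P0=NH3 P1=-
Op 2: best P0=NH3 P1=NH2
Op 3: best P0=NH3 P1=-
Op 4: best P0=NH1 P1=-
Op 5: best P0=NH1 P1=-
Op 6: best P0=NH1 P1=NH3
Op 7: best P0=NH1 P1=NH3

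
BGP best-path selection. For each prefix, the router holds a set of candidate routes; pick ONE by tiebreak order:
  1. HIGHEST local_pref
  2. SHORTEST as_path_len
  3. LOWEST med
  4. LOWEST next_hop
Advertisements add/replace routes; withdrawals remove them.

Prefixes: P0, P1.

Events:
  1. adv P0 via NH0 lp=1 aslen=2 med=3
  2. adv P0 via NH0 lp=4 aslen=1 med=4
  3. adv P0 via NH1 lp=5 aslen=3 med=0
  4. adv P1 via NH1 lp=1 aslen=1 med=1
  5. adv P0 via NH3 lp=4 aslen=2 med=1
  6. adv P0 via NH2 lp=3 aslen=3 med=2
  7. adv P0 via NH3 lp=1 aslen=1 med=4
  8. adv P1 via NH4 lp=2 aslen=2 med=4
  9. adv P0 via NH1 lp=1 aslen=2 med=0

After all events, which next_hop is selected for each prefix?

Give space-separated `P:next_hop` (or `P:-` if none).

Op 1: best P0=NH0 P1=-
Op 2: best P0=NH0 P1=-
Op 3: best P0=NH1 P1=-
Op 4: best P0=NH1 P1=NH1
Op 5: best P0=NH1 P1=NH1
Op 6: best P0=NH1 P1=NH1
Op 7: best P0=NH1 P1=NH1
Op 8: best P0=NH1 P1=NH4
Op 9: best P0=NH0 P1=NH4

Answer: P0:NH0 P1:NH4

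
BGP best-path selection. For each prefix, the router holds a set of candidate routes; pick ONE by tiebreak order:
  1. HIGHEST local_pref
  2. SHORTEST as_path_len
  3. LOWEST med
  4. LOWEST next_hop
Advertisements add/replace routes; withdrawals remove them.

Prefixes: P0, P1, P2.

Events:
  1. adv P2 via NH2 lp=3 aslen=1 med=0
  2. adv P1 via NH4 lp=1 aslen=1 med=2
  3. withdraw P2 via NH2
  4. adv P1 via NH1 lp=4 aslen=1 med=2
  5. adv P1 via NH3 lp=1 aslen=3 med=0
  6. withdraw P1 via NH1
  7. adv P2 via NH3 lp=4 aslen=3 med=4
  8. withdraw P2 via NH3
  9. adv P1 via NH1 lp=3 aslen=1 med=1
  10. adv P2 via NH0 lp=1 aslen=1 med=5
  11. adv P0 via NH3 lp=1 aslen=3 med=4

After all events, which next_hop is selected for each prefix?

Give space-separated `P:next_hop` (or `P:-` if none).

Answer: P0:NH3 P1:NH1 P2:NH0

Derivation:
Op 1: best P0=- P1=- P2=NH2
Op 2: best P0=- P1=NH4 P2=NH2
Op 3: best P0=- P1=NH4 P2=-
Op 4: best P0=- P1=NH1 P2=-
Op 5: best P0=- P1=NH1 P2=-
Op 6: best P0=- P1=NH4 P2=-
Op 7: best P0=- P1=NH4 P2=NH3
Op 8: best P0=- P1=NH4 P2=-
Op 9: best P0=- P1=NH1 P2=-
Op 10: best P0=- P1=NH1 P2=NH0
Op 11: best P0=NH3 P1=NH1 P2=NH0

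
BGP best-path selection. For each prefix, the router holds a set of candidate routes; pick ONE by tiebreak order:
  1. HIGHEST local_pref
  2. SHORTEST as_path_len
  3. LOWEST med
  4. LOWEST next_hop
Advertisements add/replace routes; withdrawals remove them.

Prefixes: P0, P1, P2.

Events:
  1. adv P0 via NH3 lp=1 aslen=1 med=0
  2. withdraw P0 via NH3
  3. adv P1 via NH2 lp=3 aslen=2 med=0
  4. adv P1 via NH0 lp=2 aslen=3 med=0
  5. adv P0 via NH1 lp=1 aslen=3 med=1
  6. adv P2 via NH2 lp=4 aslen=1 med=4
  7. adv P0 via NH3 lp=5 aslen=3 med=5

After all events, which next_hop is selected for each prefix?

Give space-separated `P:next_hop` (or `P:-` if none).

Answer: P0:NH3 P1:NH2 P2:NH2

Derivation:
Op 1: best P0=NH3 P1=- P2=-
Op 2: best P0=- P1=- P2=-
Op 3: best P0=- P1=NH2 P2=-
Op 4: best P0=- P1=NH2 P2=-
Op 5: best P0=NH1 P1=NH2 P2=-
Op 6: best P0=NH1 P1=NH2 P2=NH2
Op 7: best P0=NH3 P1=NH2 P2=NH2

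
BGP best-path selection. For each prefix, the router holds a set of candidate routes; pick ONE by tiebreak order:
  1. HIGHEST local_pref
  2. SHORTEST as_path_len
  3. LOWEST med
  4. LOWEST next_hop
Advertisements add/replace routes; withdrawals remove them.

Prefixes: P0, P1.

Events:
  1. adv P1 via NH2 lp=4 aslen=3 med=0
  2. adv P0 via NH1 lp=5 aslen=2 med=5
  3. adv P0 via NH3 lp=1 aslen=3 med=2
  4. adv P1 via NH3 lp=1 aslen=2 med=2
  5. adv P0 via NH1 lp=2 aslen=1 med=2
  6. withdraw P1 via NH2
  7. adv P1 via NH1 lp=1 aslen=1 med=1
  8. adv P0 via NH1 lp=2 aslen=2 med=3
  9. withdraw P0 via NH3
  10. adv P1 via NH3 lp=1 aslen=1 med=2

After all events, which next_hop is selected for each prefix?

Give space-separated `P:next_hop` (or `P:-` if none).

Answer: P0:NH1 P1:NH1

Derivation:
Op 1: best P0=- P1=NH2
Op 2: best P0=NH1 P1=NH2
Op 3: best P0=NH1 P1=NH2
Op 4: best P0=NH1 P1=NH2
Op 5: best P0=NH1 P1=NH2
Op 6: best P0=NH1 P1=NH3
Op 7: best P0=NH1 P1=NH1
Op 8: best P0=NH1 P1=NH1
Op 9: best P0=NH1 P1=NH1
Op 10: best P0=NH1 P1=NH1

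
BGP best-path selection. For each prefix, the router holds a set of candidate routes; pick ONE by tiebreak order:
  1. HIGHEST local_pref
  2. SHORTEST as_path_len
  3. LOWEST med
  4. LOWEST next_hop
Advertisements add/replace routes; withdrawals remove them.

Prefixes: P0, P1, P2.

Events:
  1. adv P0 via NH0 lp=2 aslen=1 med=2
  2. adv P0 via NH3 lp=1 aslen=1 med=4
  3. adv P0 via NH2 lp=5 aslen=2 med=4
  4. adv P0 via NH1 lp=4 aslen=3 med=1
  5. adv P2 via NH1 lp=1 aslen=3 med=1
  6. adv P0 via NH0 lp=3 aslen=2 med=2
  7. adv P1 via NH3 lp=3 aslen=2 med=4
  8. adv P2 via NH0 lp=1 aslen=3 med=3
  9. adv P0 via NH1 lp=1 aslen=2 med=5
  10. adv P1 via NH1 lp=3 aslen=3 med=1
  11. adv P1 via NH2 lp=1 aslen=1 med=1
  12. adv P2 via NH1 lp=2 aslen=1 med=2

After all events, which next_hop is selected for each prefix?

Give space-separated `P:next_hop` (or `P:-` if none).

Op 1: best P0=NH0 P1=- P2=-
Op 2: best P0=NH0 P1=- P2=-
Op 3: best P0=NH2 P1=- P2=-
Op 4: best P0=NH2 P1=- P2=-
Op 5: best P0=NH2 P1=- P2=NH1
Op 6: best P0=NH2 P1=- P2=NH1
Op 7: best P0=NH2 P1=NH3 P2=NH1
Op 8: best P0=NH2 P1=NH3 P2=NH1
Op 9: best P0=NH2 P1=NH3 P2=NH1
Op 10: best P0=NH2 P1=NH3 P2=NH1
Op 11: best P0=NH2 P1=NH3 P2=NH1
Op 12: best P0=NH2 P1=NH3 P2=NH1

Answer: P0:NH2 P1:NH3 P2:NH1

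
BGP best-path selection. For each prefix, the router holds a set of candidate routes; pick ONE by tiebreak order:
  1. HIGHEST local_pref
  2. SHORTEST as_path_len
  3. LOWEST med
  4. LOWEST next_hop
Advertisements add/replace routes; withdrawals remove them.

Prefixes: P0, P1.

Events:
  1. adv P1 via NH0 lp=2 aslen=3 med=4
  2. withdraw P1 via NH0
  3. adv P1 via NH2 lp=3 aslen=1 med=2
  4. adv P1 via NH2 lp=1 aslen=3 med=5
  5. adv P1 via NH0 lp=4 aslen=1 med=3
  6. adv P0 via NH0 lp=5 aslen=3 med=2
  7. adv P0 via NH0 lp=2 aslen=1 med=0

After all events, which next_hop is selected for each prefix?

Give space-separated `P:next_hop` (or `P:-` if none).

Op 1: best P0=- P1=NH0
Op 2: best P0=- P1=-
Op 3: best P0=- P1=NH2
Op 4: best P0=- P1=NH2
Op 5: best P0=- P1=NH0
Op 6: best P0=NH0 P1=NH0
Op 7: best P0=NH0 P1=NH0

Answer: P0:NH0 P1:NH0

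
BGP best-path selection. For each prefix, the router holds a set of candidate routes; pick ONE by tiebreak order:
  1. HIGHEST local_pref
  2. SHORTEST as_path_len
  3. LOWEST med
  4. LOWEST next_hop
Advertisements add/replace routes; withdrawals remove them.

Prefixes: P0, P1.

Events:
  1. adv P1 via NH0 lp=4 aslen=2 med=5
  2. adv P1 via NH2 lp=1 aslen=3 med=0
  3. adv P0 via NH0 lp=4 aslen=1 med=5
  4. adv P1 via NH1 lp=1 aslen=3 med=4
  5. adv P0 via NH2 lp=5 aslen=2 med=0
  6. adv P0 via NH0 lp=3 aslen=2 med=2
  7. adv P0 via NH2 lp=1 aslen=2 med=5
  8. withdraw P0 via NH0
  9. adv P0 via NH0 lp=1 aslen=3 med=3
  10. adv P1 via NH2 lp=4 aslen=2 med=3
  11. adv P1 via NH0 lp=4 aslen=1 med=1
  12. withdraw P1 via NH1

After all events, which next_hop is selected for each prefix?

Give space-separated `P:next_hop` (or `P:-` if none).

Answer: P0:NH2 P1:NH0

Derivation:
Op 1: best P0=- P1=NH0
Op 2: best P0=- P1=NH0
Op 3: best P0=NH0 P1=NH0
Op 4: best P0=NH0 P1=NH0
Op 5: best P0=NH2 P1=NH0
Op 6: best P0=NH2 P1=NH0
Op 7: best P0=NH0 P1=NH0
Op 8: best P0=NH2 P1=NH0
Op 9: best P0=NH2 P1=NH0
Op 10: best P0=NH2 P1=NH2
Op 11: best P0=NH2 P1=NH0
Op 12: best P0=NH2 P1=NH0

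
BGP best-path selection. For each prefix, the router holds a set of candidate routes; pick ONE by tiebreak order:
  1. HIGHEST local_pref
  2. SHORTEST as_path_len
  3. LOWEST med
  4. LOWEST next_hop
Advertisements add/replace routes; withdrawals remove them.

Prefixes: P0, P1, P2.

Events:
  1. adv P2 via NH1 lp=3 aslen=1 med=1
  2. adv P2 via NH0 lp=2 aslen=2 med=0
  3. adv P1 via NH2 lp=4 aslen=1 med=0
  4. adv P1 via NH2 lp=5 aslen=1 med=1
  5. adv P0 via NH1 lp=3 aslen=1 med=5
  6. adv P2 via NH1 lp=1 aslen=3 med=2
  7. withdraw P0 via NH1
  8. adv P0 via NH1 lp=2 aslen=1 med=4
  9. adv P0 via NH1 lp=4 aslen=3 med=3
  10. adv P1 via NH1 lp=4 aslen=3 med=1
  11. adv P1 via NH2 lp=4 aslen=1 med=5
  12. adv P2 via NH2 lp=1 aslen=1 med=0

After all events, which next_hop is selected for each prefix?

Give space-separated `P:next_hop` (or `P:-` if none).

Answer: P0:NH1 P1:NH2 P2:NH0

Derivation:
Op 1: best P0=- P1=- P2=NH1
Op 2: best P0=- P1=- P2=NH1
Op 3: best P0=- P1=NH2 P2=NH1
Op 4: best P0=- P1=NH2 P2=NH1
Op 5: best P0=NH1 P1=NH2 P2=NH1
Op 6: best P0=NH1 P1=NH2 P2=NH0
Op 7: best P0=- P1=NH2 P2=NH0
Op 8: best P0=NH1 P1=NH2 P2=NH0
Op 9: best P0=NH1 P1=NH2 P2=NH0
Op 10: best P0=NH1 P1=NH2 P2=NH0
Op 11: best P0=NH1 P1=NH2 P2=NH0
Op 12: best P0=NH1 P1=NH2 P2=NH0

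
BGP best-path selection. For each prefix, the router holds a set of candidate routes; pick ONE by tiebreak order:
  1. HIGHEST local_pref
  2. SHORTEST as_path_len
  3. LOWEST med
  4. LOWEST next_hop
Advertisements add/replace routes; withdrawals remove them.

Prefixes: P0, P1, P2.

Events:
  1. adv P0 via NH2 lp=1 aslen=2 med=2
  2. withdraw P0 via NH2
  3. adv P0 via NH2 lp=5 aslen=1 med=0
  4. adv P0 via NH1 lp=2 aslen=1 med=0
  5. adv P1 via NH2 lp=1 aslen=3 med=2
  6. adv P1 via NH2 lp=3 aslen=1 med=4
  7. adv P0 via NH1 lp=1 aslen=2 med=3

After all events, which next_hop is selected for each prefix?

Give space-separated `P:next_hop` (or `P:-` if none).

Answer: P0:NH2 P1:NH2 P2:-

Derivation:
Op 1: best P0=NH2 P1=- P2=-
Op 2: best P0=- P1=- P2=-
Op 3: best P0=NH2 P1=- P2=-
Op 4: best P0=NH2 P1=- P2=-
Op 5: best P0=NH2 P1=NH2 P2=-
Op 6: best P0=NH2 P1=NH2 P2=-
Op 7: best P0=NH2 P1=NH2 P2=-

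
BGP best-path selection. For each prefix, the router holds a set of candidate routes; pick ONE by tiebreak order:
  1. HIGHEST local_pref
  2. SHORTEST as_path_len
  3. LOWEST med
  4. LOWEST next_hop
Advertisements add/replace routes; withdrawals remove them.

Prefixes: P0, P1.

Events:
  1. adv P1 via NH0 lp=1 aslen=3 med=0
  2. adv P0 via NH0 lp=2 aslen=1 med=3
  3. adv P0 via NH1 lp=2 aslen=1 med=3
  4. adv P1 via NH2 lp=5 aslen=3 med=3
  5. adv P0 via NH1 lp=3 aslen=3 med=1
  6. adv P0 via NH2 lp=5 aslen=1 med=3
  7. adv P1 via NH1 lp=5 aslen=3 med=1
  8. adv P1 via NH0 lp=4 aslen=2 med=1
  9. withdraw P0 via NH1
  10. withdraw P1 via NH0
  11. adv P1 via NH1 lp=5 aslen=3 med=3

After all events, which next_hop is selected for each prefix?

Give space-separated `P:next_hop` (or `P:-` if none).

Answer: P0:NH2 P1:NH1

Derivation:
Op 1: best P0=- P1=NH0
Op 2: best P0=NH0 P1=NH0
Op 3: best P0=NH0 P1=NH0
Op 4: best P0=NH0 P1=NH2
Op 5: best P0=NH1 P1=NH2
Op 6: best P0=NH2 P1=NH2
Op 7: best P0=NH2 P1=NH1
Op 8: best P0=NH2 P1=NH1
Op 9: best P0=NH2 P1=NH1
Op 10: best P0=NH2 P1=NH1
Op 11: best P0=NH2 P1=NH1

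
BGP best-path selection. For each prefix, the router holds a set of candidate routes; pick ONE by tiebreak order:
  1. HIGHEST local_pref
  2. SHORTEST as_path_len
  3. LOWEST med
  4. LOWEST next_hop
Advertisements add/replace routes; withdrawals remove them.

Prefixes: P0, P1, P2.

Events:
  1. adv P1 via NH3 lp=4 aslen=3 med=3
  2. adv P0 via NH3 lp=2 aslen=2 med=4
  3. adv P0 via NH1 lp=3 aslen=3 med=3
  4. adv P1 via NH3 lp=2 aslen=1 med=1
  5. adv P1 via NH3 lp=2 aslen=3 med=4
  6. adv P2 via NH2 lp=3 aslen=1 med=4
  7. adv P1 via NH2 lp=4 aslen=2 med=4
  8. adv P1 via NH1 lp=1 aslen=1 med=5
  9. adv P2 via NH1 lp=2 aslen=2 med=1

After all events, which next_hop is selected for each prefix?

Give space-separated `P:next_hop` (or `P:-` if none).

Op 1: best P0=- P1=NH3 P2=-
Op 2: best P0=NH3 P1=NH3 P2=-
Op 3: best P0=NH1 P1=NH3 P2=-
Op 4: best P0=NH1 P1=NH3 P2=-
Op 5: best P0=NH1 P1=NH3 P2=-
Op 6: best P0=NH1 P1=NH3 P2=NH2
Op 7: best P0=NH1 P1=NH2 P2=NH2
Op 8: best P0=NH1 P1=NH2 P2=NH2
Op 9: best P0=NH1 P1=NH2 P2=NH2

Answer: P0:NH1 P1:NH2 P2:NH2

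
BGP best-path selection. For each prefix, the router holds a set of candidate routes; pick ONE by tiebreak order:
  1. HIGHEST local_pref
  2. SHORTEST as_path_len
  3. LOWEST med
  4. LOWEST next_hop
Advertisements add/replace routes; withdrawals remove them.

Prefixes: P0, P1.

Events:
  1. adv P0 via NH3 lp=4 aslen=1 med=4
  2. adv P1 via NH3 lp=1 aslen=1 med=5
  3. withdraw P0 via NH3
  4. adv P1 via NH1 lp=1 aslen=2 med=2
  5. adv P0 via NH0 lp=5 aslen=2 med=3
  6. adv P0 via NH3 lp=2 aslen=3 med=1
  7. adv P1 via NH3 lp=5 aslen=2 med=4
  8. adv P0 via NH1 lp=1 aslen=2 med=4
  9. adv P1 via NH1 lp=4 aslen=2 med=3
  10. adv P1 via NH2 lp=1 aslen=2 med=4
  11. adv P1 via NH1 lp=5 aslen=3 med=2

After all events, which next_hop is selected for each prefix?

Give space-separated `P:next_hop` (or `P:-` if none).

Op 1: best P0=NH3 P1=-
Op 2: best P0=NH3 P1=NH3
Op 3: best P0=- P1=NH3
Op 4: best P0=- P1=NH3
Op 5: best P0=NH0 P1=NH3
Op 6: best P0=NH0 P1=NH3
Op 7: best P0=NH0 P1=NH3
Op 8: best P0=NH0 P1=NH3
Op 9: best P0=NH0 P1=NH3
Op 10: best P0=NH0 P1=NH3
Op 11: best P0=NH0 P1=NH3

Answer: P0:NH0 P1:NH3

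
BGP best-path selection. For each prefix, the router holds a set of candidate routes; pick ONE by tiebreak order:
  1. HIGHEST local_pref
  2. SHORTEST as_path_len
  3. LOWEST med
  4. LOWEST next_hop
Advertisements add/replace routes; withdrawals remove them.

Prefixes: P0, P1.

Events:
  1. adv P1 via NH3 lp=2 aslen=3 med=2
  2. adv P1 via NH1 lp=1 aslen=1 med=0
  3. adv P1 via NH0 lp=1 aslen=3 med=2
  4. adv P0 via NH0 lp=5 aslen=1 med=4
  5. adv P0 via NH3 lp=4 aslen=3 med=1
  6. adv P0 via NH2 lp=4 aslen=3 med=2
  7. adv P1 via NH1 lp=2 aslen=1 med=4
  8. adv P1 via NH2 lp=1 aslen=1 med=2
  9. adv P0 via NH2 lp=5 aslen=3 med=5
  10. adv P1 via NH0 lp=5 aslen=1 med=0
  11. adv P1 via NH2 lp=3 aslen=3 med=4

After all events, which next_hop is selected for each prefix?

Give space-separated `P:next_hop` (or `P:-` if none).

Answer: P0:NH0 P1:NH0

Derivation:
Op 1: best P0=- P1=NH3
Op 2: best P0=- P1=NH3
Op 3: best P0=- P1=NH3
Op 4: best P0=NH0 P1=NH3
Op 5: best P0=NH0 P1=NH3
Op 6: best P0=NH0 P1=NH3
Op 7: best P0=NH0 P1=NH1
Op 8: best P0=NH0 P1=NH1
Op 9: best P0=NH0 P1=NH1
Op 10: best P0=NH0 P1=NH0
Op 11: best P0=NH0 P1=NH0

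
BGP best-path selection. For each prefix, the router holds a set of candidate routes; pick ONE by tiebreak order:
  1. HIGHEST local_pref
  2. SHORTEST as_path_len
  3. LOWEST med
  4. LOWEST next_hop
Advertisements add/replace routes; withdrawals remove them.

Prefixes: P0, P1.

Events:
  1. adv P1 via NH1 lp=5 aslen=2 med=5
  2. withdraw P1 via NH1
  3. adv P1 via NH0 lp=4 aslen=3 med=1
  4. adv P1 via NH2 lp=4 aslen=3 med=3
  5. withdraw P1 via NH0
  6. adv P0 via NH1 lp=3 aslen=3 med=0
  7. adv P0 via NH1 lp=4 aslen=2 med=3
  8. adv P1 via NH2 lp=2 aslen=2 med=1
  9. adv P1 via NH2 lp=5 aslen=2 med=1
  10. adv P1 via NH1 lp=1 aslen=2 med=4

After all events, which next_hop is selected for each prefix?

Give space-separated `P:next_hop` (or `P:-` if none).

Op 1: best P0=- P1=NH1
Op 2: best P0=- P1=-
Op 3: best P0=- P1=NH0
Op 4: best P0=- P1=NH0
Op 5: best P0=- P1=NH2
Op 6: best P0=NH1 P1=NH2
Op 7: best P0=NH1 P1=NH2
Op 8: best P0=NH1 P1=NH2
Op 9: best P0=NH1 P1=NH2
Op 10: best P0=NH1 P1=NH2

Answer: P0:NH1 P1:NH2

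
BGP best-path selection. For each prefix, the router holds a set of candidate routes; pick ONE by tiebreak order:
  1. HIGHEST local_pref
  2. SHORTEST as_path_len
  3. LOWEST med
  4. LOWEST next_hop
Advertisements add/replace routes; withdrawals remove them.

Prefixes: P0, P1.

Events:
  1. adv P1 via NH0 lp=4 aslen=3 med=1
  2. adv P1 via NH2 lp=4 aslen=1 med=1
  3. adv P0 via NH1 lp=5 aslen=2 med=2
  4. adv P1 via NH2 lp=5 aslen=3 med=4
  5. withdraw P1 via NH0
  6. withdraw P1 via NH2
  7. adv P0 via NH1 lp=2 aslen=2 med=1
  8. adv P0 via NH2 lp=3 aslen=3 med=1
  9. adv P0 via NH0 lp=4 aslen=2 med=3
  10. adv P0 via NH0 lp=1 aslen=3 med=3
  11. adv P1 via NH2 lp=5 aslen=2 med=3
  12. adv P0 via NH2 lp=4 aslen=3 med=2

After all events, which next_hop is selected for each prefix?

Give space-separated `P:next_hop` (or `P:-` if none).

Op 1: best P0=- P1=NH0
Op 2: best P0=- P1=NH2
Op 3: best P0=NH1 P1=NH2
Op 4: best P0=NH1 P1=NH2
Op 5: best P0=NH1 P1=NH2
Op 6: best P0=NH1 P1=-
Op 7: best P0=NH1 P1=-
Op 8: best P0=NH2 P1=-
Op 9: best P0=NH0 P1=-
Op 10: best P0=NH2 P1=-
Op 11: best P0=NH2 P1=NH2
Op 12: best P0=NH2 P1=NH2

Answer: P0:NH2 P1:NH2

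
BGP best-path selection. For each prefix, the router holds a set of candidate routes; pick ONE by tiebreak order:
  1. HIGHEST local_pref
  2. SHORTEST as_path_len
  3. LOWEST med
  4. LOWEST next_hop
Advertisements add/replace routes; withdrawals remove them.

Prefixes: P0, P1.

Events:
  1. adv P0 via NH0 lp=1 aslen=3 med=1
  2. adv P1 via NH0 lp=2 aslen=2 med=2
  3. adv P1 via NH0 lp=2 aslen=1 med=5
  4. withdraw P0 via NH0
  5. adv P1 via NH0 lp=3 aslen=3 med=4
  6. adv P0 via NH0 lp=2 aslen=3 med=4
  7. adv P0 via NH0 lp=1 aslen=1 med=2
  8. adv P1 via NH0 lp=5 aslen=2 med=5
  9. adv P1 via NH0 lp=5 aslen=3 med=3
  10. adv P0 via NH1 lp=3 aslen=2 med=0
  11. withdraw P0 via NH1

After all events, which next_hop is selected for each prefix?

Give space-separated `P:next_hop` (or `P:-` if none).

Answer: P0:NH0 P1:NH0

Derivation:
Op 1: best P0=NH0 P1=-
Op 2: best P0=NH0 P1=NH0
Op 3: best P0=NH0 P1=NH0
Op 4: best P0=- P1=NH0
Op 5: best P0=- P1=NH0
Op 6: best P0=NH0 P1=NH0
Op 7: best P0=NH0 P1=NH0
Op 8: best P0=NH0 P1=NH0
Op 9: best P0=NH0 P1=NH0
Op 10: best P0=NH1 P1=NH0
Op 11: best P0=NH0 P1=NH0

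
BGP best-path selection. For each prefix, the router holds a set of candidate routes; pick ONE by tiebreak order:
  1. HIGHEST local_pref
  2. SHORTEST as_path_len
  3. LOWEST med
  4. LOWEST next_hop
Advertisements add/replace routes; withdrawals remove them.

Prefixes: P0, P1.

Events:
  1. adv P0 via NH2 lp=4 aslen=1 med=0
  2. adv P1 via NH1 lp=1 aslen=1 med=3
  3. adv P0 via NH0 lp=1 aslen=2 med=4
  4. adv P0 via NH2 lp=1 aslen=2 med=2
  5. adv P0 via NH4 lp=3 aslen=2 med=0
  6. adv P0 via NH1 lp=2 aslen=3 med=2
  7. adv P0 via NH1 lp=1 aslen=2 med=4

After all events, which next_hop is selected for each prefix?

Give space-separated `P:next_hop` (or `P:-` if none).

Op 1: best P0=NH2 P1=-
Op 2: best P0=NH2 P1=NH1
Op 3: best P0=NH2 P1=NH1
Op 4: best P0=NH2 P1=NH1
Op 5: best P0=NH4 P1=NH1
Op 6: best P0=NH4 P1=NH1
Op 7: best P0=NH4 P1=NH1

Answer: P0:NH4 P1:NH1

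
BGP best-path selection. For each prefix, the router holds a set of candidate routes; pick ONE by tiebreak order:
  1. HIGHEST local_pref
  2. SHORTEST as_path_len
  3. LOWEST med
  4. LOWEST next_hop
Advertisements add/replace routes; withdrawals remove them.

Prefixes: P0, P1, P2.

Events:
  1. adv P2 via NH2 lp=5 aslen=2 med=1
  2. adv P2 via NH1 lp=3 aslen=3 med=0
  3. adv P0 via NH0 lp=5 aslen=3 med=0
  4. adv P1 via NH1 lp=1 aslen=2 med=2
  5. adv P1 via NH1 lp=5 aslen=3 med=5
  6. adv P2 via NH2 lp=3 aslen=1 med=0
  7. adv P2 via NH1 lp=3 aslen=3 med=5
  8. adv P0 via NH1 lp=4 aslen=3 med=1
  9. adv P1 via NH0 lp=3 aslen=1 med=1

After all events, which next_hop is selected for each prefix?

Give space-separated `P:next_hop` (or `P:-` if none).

Op 1: best P0=- P1=- P2=NH2
Op 2: best P0=- P1=- P2=NH2
Op 3: best P0=NH0 P1=- P2=NH2
Op 4: best P0=NH0 P1=NH1 P2=NH2
Op 5: best P0=NH0 P1=NH1 P2=NH2
Op 6: best P0=NH0 P1=NH1 P2=NH2
Op 7: best P0=NH0 P1=NH1 P2=NH2
Op 8: best P0=NH0 P1=NH1 P2=NH2
Op 9: best P0=NH0 P1=NH1 P2=NH2

Answer: P0:NH0 P1:NH1 P2:NH2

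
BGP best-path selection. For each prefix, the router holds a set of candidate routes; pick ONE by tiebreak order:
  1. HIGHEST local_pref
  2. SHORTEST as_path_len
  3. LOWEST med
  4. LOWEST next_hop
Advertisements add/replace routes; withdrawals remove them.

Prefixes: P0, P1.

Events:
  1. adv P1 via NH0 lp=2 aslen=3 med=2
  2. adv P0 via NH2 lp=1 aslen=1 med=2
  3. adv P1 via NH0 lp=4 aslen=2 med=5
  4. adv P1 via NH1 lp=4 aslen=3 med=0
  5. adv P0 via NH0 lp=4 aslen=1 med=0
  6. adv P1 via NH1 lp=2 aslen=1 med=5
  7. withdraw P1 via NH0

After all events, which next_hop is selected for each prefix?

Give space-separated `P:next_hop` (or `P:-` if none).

Op 1: best P0=- P1=NH0
Op 2: best P0=NH2 P1=NH0
Op 3: best P0=NH2 P1=NH0
Op 4: best P0=NH2 P1=NH0
Op 5: best P0=NH0 P1=NH0
Op 6: best P0=NH0 P1=NH0
Op 7: best P0=NH0 P1=NH1

Answer: P0:NH0 P1:NH1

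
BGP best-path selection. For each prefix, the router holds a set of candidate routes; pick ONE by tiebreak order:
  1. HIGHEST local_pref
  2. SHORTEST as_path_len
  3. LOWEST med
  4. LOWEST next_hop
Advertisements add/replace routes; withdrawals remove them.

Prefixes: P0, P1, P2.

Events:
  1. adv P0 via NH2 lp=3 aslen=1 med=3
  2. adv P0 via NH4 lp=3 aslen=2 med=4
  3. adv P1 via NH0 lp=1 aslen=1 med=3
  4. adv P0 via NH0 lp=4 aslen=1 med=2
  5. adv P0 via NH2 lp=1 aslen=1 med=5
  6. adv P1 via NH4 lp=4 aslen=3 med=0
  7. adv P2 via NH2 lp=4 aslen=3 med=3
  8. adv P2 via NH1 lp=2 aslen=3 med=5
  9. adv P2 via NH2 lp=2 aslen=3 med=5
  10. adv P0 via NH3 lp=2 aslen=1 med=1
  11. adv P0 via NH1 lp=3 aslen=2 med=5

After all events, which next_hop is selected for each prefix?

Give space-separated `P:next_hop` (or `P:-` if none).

Op 1: best P0=NH2 P1=- P2=-
Op 2: best P0=NH2 P1=- P2=-
Op 3: best P0=NH2 P1=NH0 P2=-
Op 4: best P0=NH0 P1=NH0 P2=-
Op 5: best P0=NH0 P1=NH0 P2=-
Op 6: best P0=NH0 P1=NH4 P2=-
Op 7: best P0=NH0 P1=NH4 P2=NH2
Op 8: best P0=NH0 P1=NH4 P2=NH2
Op 9: best P0=NH0 P1=NH4 P2=NH1
Op 10: best P0=NH0 P1=NH4 P2=NH1
Op 11: best P0=NH0 P1=NH4 P2=NH1

Answer: P0:NH0 P1:NH4 P2:NH1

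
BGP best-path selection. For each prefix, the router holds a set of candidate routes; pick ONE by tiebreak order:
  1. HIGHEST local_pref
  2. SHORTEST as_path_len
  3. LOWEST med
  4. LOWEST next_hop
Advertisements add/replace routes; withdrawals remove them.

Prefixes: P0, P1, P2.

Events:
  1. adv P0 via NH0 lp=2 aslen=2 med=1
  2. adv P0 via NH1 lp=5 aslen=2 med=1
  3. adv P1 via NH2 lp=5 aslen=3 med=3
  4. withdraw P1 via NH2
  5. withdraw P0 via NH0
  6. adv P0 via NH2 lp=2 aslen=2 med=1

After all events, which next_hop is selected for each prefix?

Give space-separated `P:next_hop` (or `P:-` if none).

Op 1: best P0=NH0 P1=- P2=-
Op 2: best P0=NH1 P1=- P2=-
Op 3: best P0=NH1 P1=NH2 P2=-
Op 4: best P0=NH1 P1=- P2=-
Op 5: best P0=NH1 P1=- P2=-
Op 6: best P0=NH1 P1=- P2=-

Answer: P0:NH1 P1:- P2:-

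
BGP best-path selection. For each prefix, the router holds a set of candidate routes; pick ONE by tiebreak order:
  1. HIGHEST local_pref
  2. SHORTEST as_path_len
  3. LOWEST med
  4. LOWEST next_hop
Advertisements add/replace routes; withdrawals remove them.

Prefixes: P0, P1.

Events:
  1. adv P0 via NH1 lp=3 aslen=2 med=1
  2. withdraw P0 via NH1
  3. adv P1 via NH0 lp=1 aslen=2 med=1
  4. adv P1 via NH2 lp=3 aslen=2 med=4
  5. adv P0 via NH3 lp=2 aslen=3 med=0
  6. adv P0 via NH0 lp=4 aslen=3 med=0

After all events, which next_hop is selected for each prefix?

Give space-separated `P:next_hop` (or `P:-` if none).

Answer: P0:NH0 P1:NH2

Derivation:
Op 1: best P0=NH1 P1=-
Op 2: best P0=- P1=-
Op 3: best P0=- P1=NH0
Op 4: best P0=- P1=NH2
Op 5: best P0=NH3 P1=NH2
Op 6: best P0=NH0 P1=NH2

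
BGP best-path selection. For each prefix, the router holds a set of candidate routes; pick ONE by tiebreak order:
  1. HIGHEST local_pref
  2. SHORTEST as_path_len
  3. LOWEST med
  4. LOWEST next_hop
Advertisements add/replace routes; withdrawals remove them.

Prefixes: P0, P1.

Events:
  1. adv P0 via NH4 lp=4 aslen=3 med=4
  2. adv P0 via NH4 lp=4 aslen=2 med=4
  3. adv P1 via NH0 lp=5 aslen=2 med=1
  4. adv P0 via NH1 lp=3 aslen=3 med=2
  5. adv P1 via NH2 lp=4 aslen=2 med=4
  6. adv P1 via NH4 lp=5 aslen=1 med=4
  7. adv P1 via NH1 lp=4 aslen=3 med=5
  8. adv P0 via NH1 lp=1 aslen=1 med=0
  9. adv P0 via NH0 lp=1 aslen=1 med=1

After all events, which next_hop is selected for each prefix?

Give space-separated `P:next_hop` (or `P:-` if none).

Answer: P0:NH4 P1:NH4

Derivation:
Op 1: best P0=NH4 P1=-
Op 2: best P0=NH4 P1=-
Op 3: best P0=NH4 P1=NH0
Op 4: best P0=NH4 P1=NH0
Op 5: best P0=NH4 P1=NH0
Op 6: best P0=NH4 P1=NH4
Op 7: best P0=NH4 P1=NH4
Op 8: best P0=NH4 P1=NH4
Op 9: best P0=NH4 P1=NH4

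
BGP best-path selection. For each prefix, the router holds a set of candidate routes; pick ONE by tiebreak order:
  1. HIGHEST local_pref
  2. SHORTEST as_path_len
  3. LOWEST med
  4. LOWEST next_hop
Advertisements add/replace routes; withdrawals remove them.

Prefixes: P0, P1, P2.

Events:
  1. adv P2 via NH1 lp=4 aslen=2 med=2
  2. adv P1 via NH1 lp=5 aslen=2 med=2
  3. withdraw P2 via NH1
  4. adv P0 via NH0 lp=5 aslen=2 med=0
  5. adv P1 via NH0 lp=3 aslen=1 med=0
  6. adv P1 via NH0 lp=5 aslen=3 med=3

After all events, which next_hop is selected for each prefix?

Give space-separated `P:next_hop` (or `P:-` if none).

Answer: P0:NH0 P1:NH1 P2:-

Derivation:
Op 1: best P0=- P1=- P2=NH1
Op 2: best P0=- P1=NH1 P2=NH1
Op 3: best P0=- P1=NH1 P2=-
Op 4: best P0=NH0 P1=NH1 P2=-
Op 5: best P0=NH0 P1=NH1 P2=-
Op 6: best P0=NH0 P1=NH1 P2=-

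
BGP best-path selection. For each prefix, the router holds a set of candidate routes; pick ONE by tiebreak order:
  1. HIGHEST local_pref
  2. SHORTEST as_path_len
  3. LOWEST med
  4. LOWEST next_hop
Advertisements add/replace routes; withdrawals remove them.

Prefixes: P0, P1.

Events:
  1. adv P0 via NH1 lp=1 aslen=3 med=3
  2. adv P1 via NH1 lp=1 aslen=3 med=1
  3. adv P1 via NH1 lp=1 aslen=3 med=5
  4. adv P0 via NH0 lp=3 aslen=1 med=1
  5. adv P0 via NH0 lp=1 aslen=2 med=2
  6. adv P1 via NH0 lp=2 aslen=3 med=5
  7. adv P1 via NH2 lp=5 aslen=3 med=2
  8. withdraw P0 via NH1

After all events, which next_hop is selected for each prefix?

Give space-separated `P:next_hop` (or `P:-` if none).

Answer: P0:NH0 P1:NH2

Derivation:
Op 1: best P0=NH1 P1=-
Op 2: best P0=NH1 P1=NH1
Op 3: best P0=NH1 P1=NH1
Op 4: best P0=NH0 P1=NH1
Op 5: best P0=NH0 P1=NH1
Op 6: best P0=NH0 P1=NH0
Op 7: best P0=NH0 P1=NH2
Op 8: best P0=NH0 P1=NH2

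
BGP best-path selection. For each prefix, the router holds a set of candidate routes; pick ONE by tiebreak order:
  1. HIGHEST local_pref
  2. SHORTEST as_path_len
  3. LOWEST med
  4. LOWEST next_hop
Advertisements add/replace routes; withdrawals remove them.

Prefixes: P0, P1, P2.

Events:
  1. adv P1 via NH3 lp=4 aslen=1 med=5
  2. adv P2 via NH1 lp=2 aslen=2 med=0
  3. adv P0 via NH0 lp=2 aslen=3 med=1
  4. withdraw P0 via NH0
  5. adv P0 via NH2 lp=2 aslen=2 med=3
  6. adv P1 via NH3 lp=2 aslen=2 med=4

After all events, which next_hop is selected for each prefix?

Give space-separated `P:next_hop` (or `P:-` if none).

Answer: P0:NH2 P1:NH3 P2:NH1

Derivation:
Op 1: best P0=- P1=NH3 P2=-
Op 2: best P0=- P1=NH3 P2=NH1
Op 3: best P0=NH0 P1=NH3 P2=NH1
Op 4: best P0=- P1=NH3 P2=NH1
Op 5: best P0=NH2 P1=NH3 P2=NH1
Op 6: best P0=NH2 P1=NH3 P2=NH1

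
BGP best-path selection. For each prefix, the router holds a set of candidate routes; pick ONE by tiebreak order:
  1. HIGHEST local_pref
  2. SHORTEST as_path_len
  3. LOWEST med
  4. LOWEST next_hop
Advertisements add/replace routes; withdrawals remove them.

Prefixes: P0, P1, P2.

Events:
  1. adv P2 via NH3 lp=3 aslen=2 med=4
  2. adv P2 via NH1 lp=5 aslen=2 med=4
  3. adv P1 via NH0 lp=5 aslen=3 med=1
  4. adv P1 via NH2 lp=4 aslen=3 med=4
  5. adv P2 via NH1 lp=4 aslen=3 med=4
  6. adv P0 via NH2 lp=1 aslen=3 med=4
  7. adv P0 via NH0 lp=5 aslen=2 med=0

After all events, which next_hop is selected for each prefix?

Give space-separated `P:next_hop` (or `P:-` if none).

Answer: P0:NH0 P1:NH0 P2:NH1

Derivation:
Op 1: best P0=- P1=- P2=NH3
Op 2: best P0=- P1=- P2=NH1
Op 3: best P0=- P1=NH0 P2=NH1
Op 4: best P0=- P1=NH0 P2=NH1
Op 5: best P0=- P1=NH0 P2=NH1
Op 6: best P0=NH2 P1=NH0 P2=NH1
Op 7: best P0=NH0 P1=NH0 P2=NH1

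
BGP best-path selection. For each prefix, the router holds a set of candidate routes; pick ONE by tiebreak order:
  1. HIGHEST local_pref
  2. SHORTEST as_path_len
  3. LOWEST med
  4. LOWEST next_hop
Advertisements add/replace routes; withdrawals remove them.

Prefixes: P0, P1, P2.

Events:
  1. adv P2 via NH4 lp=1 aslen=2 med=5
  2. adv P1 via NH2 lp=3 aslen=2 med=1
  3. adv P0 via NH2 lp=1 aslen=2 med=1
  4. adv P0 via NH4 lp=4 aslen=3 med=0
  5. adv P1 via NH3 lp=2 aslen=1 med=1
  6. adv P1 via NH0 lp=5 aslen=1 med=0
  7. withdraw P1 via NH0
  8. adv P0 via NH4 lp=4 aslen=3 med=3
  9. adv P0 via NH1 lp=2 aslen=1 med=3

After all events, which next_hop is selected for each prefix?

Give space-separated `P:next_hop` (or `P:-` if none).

Op 1: best P0=- P1=- P2=NH4
Op 2: best P0=- P1=NH2 P2=NH4
Op 3: best P0=NH2 P1=NH2 P2=NH4
Op 4: best P0=NH4 P1=NH2 P2=NH4
Op 5: best P0=NH4 P1=NH2 P2=NH4
Op 6: best P0=NH4 P1=NH0 P2=NH4
Op 7: best P0=NH4 P1=NH2 P2=NH4
Op 8: best P0=NH4 P1=NH2 P2=NH4
Op 9: best P0=NH4 P1=NH2 P2=NH4

Answer: P0:NH4 P1:NH2 P2:NH4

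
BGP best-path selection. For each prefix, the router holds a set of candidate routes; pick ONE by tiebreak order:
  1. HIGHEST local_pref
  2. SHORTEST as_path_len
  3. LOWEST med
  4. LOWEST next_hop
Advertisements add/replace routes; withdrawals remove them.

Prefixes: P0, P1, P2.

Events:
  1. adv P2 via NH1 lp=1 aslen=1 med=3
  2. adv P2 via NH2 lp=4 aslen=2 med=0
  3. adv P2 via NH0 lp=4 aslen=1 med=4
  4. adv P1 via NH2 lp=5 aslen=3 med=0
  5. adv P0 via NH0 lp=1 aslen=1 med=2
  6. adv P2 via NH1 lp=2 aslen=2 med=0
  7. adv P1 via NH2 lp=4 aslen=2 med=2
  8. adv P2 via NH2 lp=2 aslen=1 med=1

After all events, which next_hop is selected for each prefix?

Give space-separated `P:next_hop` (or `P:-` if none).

Op 1: best P0=- P1=- P2=NH1
Op 2: best P0=- P1=- P2=NH2
Op 3: best P0=- P1=- P2=NH0
Op 4: best P0=- P1=NH2 P2=NH0
Op 5: best P0=NH0 P1=NH2 P2=NH0
Op 6: best P0=NH0 P1=NH2 P2=NH0
Op 7: best P0=NH0 P1=NH2 P2=NH0
Op 8: best P0=NH0 P1=NH2 P2=NH0

Answer: P0:NH0 P1:NH2 P2:NH0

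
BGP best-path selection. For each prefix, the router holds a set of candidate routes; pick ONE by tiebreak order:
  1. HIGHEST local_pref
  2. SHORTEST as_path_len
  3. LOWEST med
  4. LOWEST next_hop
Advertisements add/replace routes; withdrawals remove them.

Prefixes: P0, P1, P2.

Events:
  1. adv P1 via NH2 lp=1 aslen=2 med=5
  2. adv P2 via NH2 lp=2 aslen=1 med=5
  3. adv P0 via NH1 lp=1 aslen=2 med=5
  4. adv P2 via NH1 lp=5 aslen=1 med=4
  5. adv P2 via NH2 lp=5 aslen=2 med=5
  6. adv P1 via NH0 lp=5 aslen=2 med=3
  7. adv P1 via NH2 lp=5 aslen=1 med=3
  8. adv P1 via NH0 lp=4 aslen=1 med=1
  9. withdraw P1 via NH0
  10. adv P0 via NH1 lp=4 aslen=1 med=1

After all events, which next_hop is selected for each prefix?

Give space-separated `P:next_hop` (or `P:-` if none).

Answer: P0:NH1 P1:NH2 P2:NH1

Derivation:
Op 1: best P0=- P1=NH2 P2=-
Op 2: best P0=- P1=NH2 P2=NH2
Op 3: best P0=NH1 P1=NH2 P2=NH2
Op 4: best P0=NH1 P1=NH2 P2=NH1
Op 5: best P0=NH1 P1=NH2 P2=NH1
Op 6: best P0=NH1 P1=NH0 P2=NH1
Op 7: best P0=NH1 P1=NH2 P2=NH1
Op 8: best P0=NH1 P1=NH2 P2=NH1
Op 9: best P0=NH1 P1=NH2 P2=NH1
Op 10: best P0=NH1 P1=NH2 P2=NH1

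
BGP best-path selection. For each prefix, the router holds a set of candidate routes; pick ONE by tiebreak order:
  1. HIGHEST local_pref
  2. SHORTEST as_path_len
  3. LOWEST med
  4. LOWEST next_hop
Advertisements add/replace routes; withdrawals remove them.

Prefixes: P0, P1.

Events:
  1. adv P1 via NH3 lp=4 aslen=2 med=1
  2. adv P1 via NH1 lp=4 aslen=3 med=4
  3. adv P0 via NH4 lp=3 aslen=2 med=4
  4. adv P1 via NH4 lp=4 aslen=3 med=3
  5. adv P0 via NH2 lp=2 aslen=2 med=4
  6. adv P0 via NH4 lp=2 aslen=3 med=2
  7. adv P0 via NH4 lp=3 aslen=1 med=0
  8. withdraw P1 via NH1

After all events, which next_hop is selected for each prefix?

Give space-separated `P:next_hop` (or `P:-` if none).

Op 1: best P0=- P1=NH3
Op 2: best P0=- P1=NH3
Op 3: best P0=NH4 P1=NH3
Op 4: best P0=NH4 P1=NH3
Op 5: best P0=NH4 P1=NH3
Op 6: best P0=NH2 P1=NH3
Op 7: best P0=NH4 P1=NH3
Op 8: best P0=NH4 P1=NH3

Answer: P0:NH4 P1:NH3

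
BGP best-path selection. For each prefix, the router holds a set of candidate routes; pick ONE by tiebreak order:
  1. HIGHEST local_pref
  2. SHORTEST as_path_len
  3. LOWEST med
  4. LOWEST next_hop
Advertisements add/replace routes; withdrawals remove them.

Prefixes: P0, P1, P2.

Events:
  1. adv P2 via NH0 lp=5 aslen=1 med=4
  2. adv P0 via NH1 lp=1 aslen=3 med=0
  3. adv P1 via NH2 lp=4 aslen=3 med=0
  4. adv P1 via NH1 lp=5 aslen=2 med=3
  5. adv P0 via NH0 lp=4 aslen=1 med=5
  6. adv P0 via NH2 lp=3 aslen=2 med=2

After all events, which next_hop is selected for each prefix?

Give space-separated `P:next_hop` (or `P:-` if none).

Op 1: best P0=- P1=- P2=NH0
Op 2: best P0=NH1 P1=- P2=NH0
Op 3: best P0=NH1 P1=NH2 P2=NH0
Op 4: best P0=NH1 P1=NH1 P2=NH0
Op 5: best P0=NH0 P1=NH1 P2=NH0
Op 6: best P0=NH0 P1=NH1 P2=NH0

Answer: P0:NH0 P1:NH1 P2:NH0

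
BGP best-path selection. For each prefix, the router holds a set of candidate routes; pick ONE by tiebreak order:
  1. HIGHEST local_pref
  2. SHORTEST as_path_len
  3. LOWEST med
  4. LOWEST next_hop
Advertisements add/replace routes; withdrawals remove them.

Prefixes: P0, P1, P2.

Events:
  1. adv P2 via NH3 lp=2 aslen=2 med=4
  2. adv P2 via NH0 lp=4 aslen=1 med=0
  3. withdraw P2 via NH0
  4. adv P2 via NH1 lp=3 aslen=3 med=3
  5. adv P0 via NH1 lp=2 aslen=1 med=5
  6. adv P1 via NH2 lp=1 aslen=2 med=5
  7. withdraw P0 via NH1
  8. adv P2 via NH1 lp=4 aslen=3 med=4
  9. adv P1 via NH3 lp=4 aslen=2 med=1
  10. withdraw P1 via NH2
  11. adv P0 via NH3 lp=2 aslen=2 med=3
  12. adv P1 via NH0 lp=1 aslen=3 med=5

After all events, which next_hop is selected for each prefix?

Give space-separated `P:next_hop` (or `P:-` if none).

Op 1: best P0=- P1=- P2=NH3
Op 2: best P0=- P1=- P2=NH0
Op 3: best P0=- P1=- P2=NH3
Op 4: best P0=- P1=- P2=NH1
Op 5: best P0=NH1 P1=- P2=NH1
Op 6: best P0=NH1 P1=NH2 P2=NH1
Op 7: best P0=- P1=NH2 P2=NH1
Op 8: best P0=- P1=NH2 P2=NH1
Op 9: best P0=- P1=NH3 P2=NH1
Op 10: best P0=- P1=NH3 P2=NH1
Op 11: best P0=NH3 P1=NH3 P2=NH1
Op 12: best P0=NH3 P1=NH3 P2=NH1

Answer: P0:NH3 P1:NH3 P2:NH1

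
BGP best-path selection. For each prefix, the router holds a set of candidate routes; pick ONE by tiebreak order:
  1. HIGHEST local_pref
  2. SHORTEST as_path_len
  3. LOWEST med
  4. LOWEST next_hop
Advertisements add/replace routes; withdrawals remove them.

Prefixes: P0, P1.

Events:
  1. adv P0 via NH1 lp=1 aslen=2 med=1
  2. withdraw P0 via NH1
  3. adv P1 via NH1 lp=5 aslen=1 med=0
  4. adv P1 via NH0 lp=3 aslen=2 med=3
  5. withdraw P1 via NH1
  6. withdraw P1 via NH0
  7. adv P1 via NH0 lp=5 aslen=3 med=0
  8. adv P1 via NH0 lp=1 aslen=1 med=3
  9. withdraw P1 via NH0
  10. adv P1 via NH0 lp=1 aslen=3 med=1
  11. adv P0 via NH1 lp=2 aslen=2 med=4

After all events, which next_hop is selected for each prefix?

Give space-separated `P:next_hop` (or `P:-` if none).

Op 1: best P0=NH1 P1=-
Op 2: best P0=- P1=-
Op 3: best P0=- P1=NH1
Op 4: best P0=- P1=NH1
Op 5: best P0=- P1=NH0
Op 6: best P0=- P1=-
Op 7: best P0=- P1=NH0
Op 8: best P0=- P1=NH0
Op 9: best P0=- P1=-
Op 10: best P0=- P1=NH0
Op 11: best P0=NH1 P1=NH0

Answer: P0:NH1 P1:NH0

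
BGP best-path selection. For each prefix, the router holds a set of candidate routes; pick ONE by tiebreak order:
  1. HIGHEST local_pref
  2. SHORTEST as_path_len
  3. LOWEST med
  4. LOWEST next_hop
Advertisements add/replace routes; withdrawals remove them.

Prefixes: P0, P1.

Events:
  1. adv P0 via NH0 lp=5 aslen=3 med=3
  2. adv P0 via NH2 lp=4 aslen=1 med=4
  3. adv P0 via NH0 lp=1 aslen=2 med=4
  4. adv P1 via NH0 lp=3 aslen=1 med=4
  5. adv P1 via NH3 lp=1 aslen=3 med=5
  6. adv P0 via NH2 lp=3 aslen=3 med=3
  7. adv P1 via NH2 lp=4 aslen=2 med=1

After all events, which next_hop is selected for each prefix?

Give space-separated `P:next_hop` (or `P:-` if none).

Op 1: best P0=NH0 P1=-
Op 2: best P0=NH0 P1=-
Op 3: best P0=NH2 P1=-
Op 4: best P0=NH2 P1=NH0
Op 5: best P0=NH2 P1=NH0
Op 6: best P0=NH2 P1=NH0
Op 7: best P0=NH2 P1=NH2

Answer: P0:NH2 P1:NH2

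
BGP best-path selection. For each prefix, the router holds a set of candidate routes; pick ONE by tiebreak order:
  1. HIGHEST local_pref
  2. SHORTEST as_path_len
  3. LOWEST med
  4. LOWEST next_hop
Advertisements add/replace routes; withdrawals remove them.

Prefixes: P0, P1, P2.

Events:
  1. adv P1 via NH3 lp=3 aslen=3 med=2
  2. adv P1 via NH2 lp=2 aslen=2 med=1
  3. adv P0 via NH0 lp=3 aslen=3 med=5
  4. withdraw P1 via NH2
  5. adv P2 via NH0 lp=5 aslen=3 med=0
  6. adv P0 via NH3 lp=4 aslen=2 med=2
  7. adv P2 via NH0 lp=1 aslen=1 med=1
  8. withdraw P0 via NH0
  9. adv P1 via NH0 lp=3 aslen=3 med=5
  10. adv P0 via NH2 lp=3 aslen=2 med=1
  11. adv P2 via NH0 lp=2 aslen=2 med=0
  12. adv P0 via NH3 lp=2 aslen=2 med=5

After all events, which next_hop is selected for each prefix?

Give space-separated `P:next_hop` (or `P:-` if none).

Answer: P0:NH2 P1:NH3 P2:NH0

Derivation:
Op 1: best P0=- P1=NH3 P2=-
Op 2: best P0=- P1=NH3 P2=-
Op 3: best P0=NH0 P1=NH3 P2=-
Op 4: best P0=NH0 P1=NH3 P2=-
Op 5: best P0=NH0 P1=NH3 P2=NH0
Op 6: best P0=NH3 P1=NH3 P2=NH0
Op 7: best P0=NH3 P1=NH3 P2=NH0
Op 8: best P0=NH3 P1=NH3 P2=NH0
Op 9: best P0=NH3 P1=NH3 P2=NH0
Op 10: best P0=NH3 P1=NH3 P2=NH0
Op 11: best P0=NH3 P1=NH3 P2=NH0
Op 12: best P0=NH2 P1=NH3 P2=NH0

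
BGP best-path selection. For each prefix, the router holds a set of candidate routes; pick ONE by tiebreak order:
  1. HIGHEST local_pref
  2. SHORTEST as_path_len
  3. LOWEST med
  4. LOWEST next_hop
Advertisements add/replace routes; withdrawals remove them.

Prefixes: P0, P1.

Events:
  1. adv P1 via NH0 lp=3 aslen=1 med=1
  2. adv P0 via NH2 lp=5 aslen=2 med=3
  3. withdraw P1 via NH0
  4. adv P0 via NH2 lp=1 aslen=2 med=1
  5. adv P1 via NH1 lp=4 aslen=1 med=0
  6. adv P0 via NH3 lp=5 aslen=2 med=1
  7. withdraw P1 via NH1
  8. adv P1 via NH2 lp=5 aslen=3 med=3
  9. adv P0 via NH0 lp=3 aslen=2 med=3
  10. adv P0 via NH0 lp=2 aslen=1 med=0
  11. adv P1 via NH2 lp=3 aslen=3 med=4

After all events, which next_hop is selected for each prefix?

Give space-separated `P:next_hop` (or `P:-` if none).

Answer: P0:NH3 P1:NH2

Derivation:
Op 1: best P0=- P1=NH0
Op 2: best P0=NH2 P1=NH0
Op 3: best P0=NH2 P1=-
Op 4: best P0=NH2 P1=-
Op 5: best P0=NH2 P1=NH1
Op 6: best P0=NH3 P1=NH1
Op 7: best P0=NH3 P1=-
Op 8: best P0=NH3 P1=NH2
Op 9: best P0=NH3 P1=NH2
Op 10: best P0=NH3 P1=NH2
Op 11: best P0=NH3 P1=NH2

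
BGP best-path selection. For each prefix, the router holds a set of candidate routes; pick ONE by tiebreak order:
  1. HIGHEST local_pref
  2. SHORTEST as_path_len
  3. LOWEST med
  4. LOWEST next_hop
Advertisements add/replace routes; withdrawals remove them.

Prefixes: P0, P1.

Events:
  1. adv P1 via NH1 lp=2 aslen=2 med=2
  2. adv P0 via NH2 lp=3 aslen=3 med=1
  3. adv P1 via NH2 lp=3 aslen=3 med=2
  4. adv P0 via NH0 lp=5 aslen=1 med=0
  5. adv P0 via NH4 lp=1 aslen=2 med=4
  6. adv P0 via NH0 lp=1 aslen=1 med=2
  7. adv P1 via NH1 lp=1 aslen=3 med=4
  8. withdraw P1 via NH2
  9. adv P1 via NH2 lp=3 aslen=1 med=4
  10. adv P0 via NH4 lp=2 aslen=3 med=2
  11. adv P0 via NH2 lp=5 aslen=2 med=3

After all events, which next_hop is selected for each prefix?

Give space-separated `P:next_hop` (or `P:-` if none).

Op 1: best P0=- P1=NH1
Op 2: best P0=NH2 P1=NH1
Op 3: best P0=NH2 P1=NH2
Op 4: best P0=NH0 P1=NH2
Op 5: best P0=NH0 P1=NH2
Op 6: best P0=NH2 P1=NH2
Op 7: best P0=NH2 P1=NH2
Op 8: best P0=NH2 P1=NH1
Op 9: best P0=NH2 P1=NH2
Op 10: best P0=NH2 P1=NH2
Op 11: best P0=NH2 P1=NH2

Answer: P0:NH2 P1:NH2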